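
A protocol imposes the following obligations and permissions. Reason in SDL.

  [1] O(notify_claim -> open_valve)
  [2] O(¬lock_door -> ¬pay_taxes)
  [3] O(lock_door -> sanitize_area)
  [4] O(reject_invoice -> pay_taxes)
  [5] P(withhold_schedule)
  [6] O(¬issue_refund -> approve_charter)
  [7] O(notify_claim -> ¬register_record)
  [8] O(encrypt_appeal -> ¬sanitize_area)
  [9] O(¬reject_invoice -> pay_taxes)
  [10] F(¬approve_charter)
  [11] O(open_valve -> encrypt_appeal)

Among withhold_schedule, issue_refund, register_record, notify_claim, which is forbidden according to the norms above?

notify_claim

Premises 9 and 4 are O(¬reject_invoice -> pay_taxes) and O(reject_invoice -> pay_taxes); every ideal world satisfies ¬reject_invoice or reject_invoice, so in either case pay_taxes holds — hence O(pay_taxes).
Premise 2, O(¬lock_door -> ¬pay_taxes), contraposes to O(pay_taxes -> lock_door); with O(pay_taxes) we get O(lock_door).
With premise 3, O(lock_door -> sanitize_area), the K-axiom yields O(sanitize_area).
The contrapositive of premise 8 (O(encrypt_appeal -> ¬sanitize_area)) is O(sanitize_area -> ¬encrypt_appeal), and O(sanitize_area) is already established, so O(¬encrypt_appeal).
Premise 11 is O(open_valve -> encrypt_appeal); contrapositively O(¬encrypt_appeal -> ¬open_valve). Since O(¬encrypt_appeal) holds, K gives O(¬open_valve).
Premise 1 is O(notify_claim -> open_valve); contrapositively O(¬open_valve -> ¬notify_claim). Since O(¬open_valve) holds, K gives O(¬notify_claim).
So O(¬notify_claim) holds, i.e. notify_claim is forbidden. None of the other listed options is forbidden under the premises.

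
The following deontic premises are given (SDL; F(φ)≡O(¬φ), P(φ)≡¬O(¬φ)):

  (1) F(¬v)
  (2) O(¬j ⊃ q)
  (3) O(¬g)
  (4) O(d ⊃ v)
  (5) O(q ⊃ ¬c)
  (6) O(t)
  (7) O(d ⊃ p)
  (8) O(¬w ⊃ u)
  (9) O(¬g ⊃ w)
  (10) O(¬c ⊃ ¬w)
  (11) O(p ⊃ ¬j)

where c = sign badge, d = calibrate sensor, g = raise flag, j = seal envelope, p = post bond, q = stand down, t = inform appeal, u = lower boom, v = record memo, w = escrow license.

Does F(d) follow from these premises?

Yes

Premise 3 states O(¬g) outright.
With premise 9, O(¬g ⊃ w), the K-axiom yields O(w).
Premise 10, O(¬c ⊃ ¬w), contraposes to O(w ⊃ c); with O(w) we get O(c).
The contrapositive of premise 5 (O(q ⊃ ¬c)) is O(c ⊃ ¬q), and O(c) is already established, so O(¬q).
The contrapositive of premise 2 (O(¬j ⊃ q)) is O(¬q ⊃ j), and O(¬q) is already established, so O(j).
Premise 11 is O(p ⊃ ¬j); contrapositively O(j ⊃ ¬p). Since O(j) holds, K gives O(¬p).
Premise 7 is O(d ⊃ p); contrapositively O(¬p ⊃ ¬d). Since O(¬p) holds, K gives O(¬d).
Premises 1, 4, 6, 8 do not contribute to this derivation.
So O(¬d) holds, i.e. F(d). The claim follows.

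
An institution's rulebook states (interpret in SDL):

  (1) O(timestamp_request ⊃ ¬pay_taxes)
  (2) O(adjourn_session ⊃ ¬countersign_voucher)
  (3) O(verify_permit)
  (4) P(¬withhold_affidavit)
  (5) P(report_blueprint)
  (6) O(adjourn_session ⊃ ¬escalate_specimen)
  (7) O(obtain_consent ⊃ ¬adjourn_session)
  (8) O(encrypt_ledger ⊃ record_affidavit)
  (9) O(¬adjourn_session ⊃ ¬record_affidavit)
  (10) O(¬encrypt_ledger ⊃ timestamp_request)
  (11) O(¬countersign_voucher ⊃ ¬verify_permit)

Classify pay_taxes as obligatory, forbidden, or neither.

Premise 3 states O(verify_permit) outright.
The contrapositive of premise 11 (O(¬countersign_voucher ⊃ ¬verify_permit)) is O(verify_permit ⊃ countersign_voucher), and O(verify_permit) is already established, so O(countersign_voucher).
The contrapositive of premise 2 (O(adjourn_session ⊃ ¬countersign_voucher)) is O(countersign_voucher ⊃ ¬adjourn_session), and O(countersign_voucher) is already established, so O(¬adjourn_session).
From O(¬adjourn_session) and premise 9, O(¬adjourn_session ⊃ ¬record_affidavit), we obtain O(¬record_affidavit).
Premise 8, O(encrypt_ledger ⊃ record_affidavit), contraposes to O(¬record_affidavit ⊃ ¬encrypt_ledger); with O(¬record_affidavit) we get O(¬encrypt_ledger).
Premise 10 is O(¬encrypt_ledger ⊃ timestamp_request); since O(¬encrypt_ledger), deontic closure gives O(timestamp_request).
From O(timestamp_request) and premise 1, O(timestamp_request ⊃ ¬pay_taxes), we obtain O(¬pay_taxes).
Premises 4, 5, 6, 7 do not contribute to this derivation.
Thus O(¬pay_taxes), which is F(pay_taxes): pay_taxes is forbidden.

Forbidden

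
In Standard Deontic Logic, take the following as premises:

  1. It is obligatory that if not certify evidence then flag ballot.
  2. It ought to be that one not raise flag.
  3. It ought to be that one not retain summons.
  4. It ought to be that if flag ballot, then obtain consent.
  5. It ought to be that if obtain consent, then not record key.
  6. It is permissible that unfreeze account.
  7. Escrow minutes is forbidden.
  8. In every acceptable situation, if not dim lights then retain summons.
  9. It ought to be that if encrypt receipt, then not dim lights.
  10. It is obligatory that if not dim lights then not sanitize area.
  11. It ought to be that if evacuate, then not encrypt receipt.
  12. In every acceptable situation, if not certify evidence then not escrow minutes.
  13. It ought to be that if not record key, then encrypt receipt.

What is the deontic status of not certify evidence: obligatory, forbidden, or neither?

Forbidden

Premise 3 states O(¬retain_summons) outright.
The contrapositive of premise 8 (O(¬dim_lights → retain_summons)) is O(¬retain_summons → dim_lights), and O(¬retain_summons) is already established, so O(dim_lights).
Premise 9, O(encrypt_receipt → ¬dim_lights), contraposes to O(dim_lights → ¬encrypt_receipt); with O(dim_lights) we get O(¬encrypt_receipt).
The contrapositive of premise 13 (O(¬record_key → encrypt_receipt)) is O(¬encrypt_receipt → record_key), and O(¬encrypt_receipt) is already established, so O(record_key).
Premise 5 is O(obtain_consent → ¬record_key); contrapositively O(record_key → ¬obtain_consent). Since O(record_key) holds, K gives O(¬obtain_consent).
Premise 4 is O(flag_ballot → obtain_consent); contrapositively O(¬obtain_consent → ¬flag_ballot). Since O(¬obtain_consent) holds, K gives O(¬flag_ballot).
The contrapositive of premise 1 (O(¬certify_evidence → flag_ballot)) is O(¬flag_ballot → certify_evidence), and O(¬flag_ballot) is already established, so O(certify_evidence).
Premises 2, 6, 7, 10, 11, 12 do not contribute to this derivation.
Thus O(certify_evidence), which is F(¬certify_evidence): ¬certify_evidence is forbidden.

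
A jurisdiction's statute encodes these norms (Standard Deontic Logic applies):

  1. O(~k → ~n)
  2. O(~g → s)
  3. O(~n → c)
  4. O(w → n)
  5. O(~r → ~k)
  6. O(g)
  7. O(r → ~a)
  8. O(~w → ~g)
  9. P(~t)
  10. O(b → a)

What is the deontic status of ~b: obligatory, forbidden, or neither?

Obligatory

From premise 6 we have O(g).
Premise 8 is O(~w → ~g); contrapositively O(g → w). Since O(g) holds, K gives O(w).
Applying K to premise 4 (O(w → n)) and O(w) yields O(n).
Premise 1 is O(~k → ~n); contrapositively O(n → k). Since O(n) holds, K gives O(k).
Premise 5 is O(~r → ~k); contrapositively O(k → r). Since O(k) holds, K gives O(r).
Premise 7 is O(r → ~a); since O(r), deontic closure gives O(~a).
The contrapositive of premise 10 (O(b → a)) is O(~a → ~b), and O(~a) is already established, so O(~b).
Premises 2, 3, 9 do not contribute to this derivation.
Hence ~b is obligatory.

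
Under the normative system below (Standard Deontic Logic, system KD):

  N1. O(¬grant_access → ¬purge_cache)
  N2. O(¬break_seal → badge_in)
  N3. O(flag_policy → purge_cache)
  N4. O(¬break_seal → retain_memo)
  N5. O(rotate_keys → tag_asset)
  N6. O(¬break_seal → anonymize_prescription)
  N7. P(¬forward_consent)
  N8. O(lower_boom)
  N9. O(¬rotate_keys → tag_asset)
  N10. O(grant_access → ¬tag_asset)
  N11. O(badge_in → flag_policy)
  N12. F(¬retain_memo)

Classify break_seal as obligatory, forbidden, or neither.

Premises 5 and 9 are O(rotate_keys → tag_asset) and O(¬rotate_keys → tag_asset); every ideal world satisfies rotate_keys or ¬rotate_keys, so in either case tag_asset holds — hence O(tag_asset).
The contrapositive of premise 10 (O(grant_access → ¬tag_asset)) is O(tag_asset → ¬grant_access), and O(tag_asset) is already established, so O(¬grant_access).
Premise 1 is O(¬grant_access → ¬purge_cache); since O(¬grant_access), deontic closure gives O(¬purge_cache).
Premise 3, O(flag_policy → purge_cache), contraposes to O(¬purge_cache → ¬flag_policy); with O(¬purge_cache) we get O(¬flag_policy).
Premise 11 is O(badge_in → flag_policy); contrapositively O(¬flag_policy → ¬badge_in). Since O(¬flag_policy) holds, K gives O(¬badge_in).
Premise 2, O(¬break_seal → badge_in), contraposes to O(¬badge_in → break_seal); with O(¬badge_in) we get O(break_seal).
Premises 4, 6, 7, 8, 12 do not contribute to this derivation.
Hence break_seal is obligatory.

Obligatory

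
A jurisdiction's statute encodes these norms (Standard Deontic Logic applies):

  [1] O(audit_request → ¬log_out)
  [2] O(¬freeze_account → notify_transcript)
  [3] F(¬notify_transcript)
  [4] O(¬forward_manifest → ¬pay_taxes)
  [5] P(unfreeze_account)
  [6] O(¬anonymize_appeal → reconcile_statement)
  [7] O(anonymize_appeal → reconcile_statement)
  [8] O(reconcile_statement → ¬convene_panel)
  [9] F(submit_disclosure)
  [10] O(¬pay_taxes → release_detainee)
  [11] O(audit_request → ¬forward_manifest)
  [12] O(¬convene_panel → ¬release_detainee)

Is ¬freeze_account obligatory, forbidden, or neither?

Neither

Premise 2 is O(¬freeze_account → notify_transcript); even if O(notify_transcript) held, inferring O(¬freeze_account) would be affirming the consequent — invalid.
No premise or chain of K-axiom applications forces O(¬freeze_account), and none forces O(freeze_account). So ¬freeze_account is neither obligatory nor forbidden under these norms.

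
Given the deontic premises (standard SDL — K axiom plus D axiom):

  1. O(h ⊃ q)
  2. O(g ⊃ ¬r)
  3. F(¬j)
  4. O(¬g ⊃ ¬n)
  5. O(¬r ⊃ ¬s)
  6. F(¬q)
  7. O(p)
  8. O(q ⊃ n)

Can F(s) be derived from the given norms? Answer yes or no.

Yes

Premise 6, F(¬q), is equivalent to O(q).
Premise 8 is O(q ⊃ n); since O(q), deontic closure gives O(n).
The contrapositive of premise 4 (O(¬g ⊃ ¬n)) is O(n ⊃ g), and O(n) is already established, so O(g).
Applying K to premise 2 (O(g ⊃ ¬r)) and O(g) yields O(¬r).
Applying K to premise 5 (O(¬r ⊃ ¬s)) and O(¬r) yields O(¬s).
Premises 1, 3, 7 do not contribute to this derivation.
So O(¬s) holds, i.e. F(s). The claim follows.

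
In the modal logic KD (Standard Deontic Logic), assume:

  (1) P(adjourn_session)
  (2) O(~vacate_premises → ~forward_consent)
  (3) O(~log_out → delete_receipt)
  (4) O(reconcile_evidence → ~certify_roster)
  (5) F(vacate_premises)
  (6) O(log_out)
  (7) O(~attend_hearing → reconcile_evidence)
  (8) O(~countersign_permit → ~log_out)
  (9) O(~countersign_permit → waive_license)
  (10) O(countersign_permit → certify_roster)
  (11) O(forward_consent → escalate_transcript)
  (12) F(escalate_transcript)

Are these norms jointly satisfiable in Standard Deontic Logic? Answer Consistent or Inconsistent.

Consistent

Premise 11 is O(forward_consent → escalate_transcript), but O(forward_consent) is not derivable from the premises, so it does not yield O(escalate_transcript).
So O(escalate_transcript) is not derivable, and the apparent clash with O(~escalate_transcript) does not arise.
A world satisfying every obligation exists (e.g. adjourn_session=false, attend_hearing=true, certify_roster=true, countersign_permit=true, delete_receipt=false, escalate_transcript=false, forward_consent=false, log_out=true, reconcile_evidence=false, vacate_premises=false, waive_license=false); no atom is both obligatory and forbidden, so the set is consistent.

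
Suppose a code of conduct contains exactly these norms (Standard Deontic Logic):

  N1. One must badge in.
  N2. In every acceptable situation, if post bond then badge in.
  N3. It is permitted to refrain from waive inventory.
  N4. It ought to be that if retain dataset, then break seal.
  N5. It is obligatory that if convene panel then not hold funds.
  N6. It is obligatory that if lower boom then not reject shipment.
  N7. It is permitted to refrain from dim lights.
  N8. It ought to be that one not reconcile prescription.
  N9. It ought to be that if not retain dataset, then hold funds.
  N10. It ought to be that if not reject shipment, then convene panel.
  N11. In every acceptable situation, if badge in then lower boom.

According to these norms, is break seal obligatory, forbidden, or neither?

Premise 1 states O(badge_in) outright.
From O(badge_in) and premise 11, O(badge_in → lower_boom), we obtain O(lower_boom).
Premise 6 is O(lower_boom → ¬reject_shipment); since O(lower_boom), deontic closure gives O(¬reject_shipment).
Applying K to premise 10 (O(¬reject_shipment → convene_panel)) and O(¬reject_shipment) yields O(convene_panel).
Applying K to premise 5 (O(convene_panel → ¬hold_funds)) and O(convene_panel) yields O(¬hold_funds).
The contrapositive of premise 9 (O(¬retain_dataset → hold_funds)) is O(¬hold_funds → retain_dataset), and O(¬hold_funds) is already established, so O(retain_dataset).
With premise 4, O(retain_dataset → break_seal), the K-axiom yields O(break_seal).
Premises 2, 3, 7, 8 do not contribute to this derivation.
Hence break_seal is obligatory.

Obligatory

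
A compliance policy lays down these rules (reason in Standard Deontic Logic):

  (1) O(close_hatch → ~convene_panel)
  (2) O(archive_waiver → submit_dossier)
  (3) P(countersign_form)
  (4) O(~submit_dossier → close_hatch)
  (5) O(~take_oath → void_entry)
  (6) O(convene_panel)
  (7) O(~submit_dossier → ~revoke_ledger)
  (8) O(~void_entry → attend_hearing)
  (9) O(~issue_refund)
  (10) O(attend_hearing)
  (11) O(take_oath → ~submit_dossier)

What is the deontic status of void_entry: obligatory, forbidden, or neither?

Obligatory

Premise 6 gives O(convene_panel).
Premise 1, O(close_hatch → ~convene_panel), contraposes to O(convene_panel → ~close_hatch); with O(convene_panel) we get O(~close_hatch).
Premise 4, O(~submit_dossier → close_hatch), contraposes to O(~close_hatch → submit_dossier); with O(~close_hatch) we get O(submit_dossier).
Premise 11, O(take_oath → ~submit_dossier), contraposes to O(submit_dossier → ~take_oath); with O(submit_dossier) we get O(~take_oath).
Applying K to premise 5 (O(~take_oath → void_entry)) and O(~take_oath) yields O(void_entry).
Premises 2, 3, 7, 8, 9, 10 do not contribute to this derivation.
Hence void_entry is obligatory.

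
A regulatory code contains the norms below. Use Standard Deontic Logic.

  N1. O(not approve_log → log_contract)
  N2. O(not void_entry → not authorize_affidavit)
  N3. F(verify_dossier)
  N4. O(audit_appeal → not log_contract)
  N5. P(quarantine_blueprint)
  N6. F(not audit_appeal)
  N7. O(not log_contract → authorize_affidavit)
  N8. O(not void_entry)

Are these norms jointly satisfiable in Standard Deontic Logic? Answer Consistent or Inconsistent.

Inconsistent

Premise 8 states O(not void_entry) outright.
With premise 2, O(not void_entry → not authorize_affidavit), the K-axiom yields O(not authorize_affidavit).
Premise 7 is O(not log_contract → authorize_affidavit); contrapositively O(not authorize_affidavit → log_contract). Since O(not authorize_affidavit) holds, K gives O(log_contract).
The contrapositive of premise 4 (O(audit_appeal → not log_contract)) is O(log_contract → not audit_appeal), and O(log_contract) is already established, so O(not audit_appeal).
However, F(not audit_appeal) at premise 6 amounts to O(audit_appeal).
We now have both O(not audit_appeal) and O(audit_appeal) — audit_appeal is simultaneously obligatory and forbidden, violating the D-axiom.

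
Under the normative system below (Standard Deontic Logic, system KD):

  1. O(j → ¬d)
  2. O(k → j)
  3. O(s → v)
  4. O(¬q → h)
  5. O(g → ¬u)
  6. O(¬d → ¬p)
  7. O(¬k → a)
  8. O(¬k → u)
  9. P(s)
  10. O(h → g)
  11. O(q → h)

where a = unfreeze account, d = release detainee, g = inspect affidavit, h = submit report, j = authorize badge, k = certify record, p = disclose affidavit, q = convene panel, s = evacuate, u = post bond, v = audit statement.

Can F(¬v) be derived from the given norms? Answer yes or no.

Premise 3 is O(s → v), but O(s) is not derivable from the premises (the permission P(s) asserts only ¬O(¬s), not O(s)), so it does not yield O(v).
No other premise forces O(v). An ideal world satisfying every premise can still have ¬v true, so F(¬v) is not derivable.

No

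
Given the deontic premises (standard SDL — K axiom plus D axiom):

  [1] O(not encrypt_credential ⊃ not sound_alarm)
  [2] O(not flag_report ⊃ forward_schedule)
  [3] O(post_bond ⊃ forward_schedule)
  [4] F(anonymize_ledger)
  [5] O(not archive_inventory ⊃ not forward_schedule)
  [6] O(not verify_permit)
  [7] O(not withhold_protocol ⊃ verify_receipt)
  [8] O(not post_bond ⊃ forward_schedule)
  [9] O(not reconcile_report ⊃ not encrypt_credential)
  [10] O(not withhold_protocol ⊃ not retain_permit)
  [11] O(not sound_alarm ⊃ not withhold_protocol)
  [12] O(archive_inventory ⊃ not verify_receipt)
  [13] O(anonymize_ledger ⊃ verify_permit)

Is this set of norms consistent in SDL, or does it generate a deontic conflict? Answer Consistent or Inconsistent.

Premise 13 is O(anonymize_ledger ⊃ verify_permit), but O(anonymize_ledger) is not derivable from the premises, so it does not yield O(verify_permit).
So O(verify_permit) is not derivable, and the apparent clash with O(not verify_permit) does not arise.
A world satisfying every obligation exists (e.g. anonymize_ledger=false, archive_inventory=true, encrypt_credential=true, flag_report=false, forward_schedule=true, post_bond=false, reconcile_report=true, retain_permit=false, sound_alarm=true, verify_permit=false, verify_receipt=false, withhold_protocol=true); no atom is both obligatory and forbidden, so the set is consistent.

Consistent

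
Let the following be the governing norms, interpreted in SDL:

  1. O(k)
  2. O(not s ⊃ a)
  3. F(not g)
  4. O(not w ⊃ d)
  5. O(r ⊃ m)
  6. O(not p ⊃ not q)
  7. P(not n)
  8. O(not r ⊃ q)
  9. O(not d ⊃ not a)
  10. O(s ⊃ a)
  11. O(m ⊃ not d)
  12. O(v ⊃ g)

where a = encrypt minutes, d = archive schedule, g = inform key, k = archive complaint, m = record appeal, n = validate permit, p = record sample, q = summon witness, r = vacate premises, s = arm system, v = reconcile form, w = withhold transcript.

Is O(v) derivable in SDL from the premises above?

Premise 12 is O(v ⊃ g); even if O(g) held, inferring O(v) would be affirming the consequent — invalid.
No other premise forces O(v). An ideal world satisfying every premise can still have v false, so O(v) is not derivable.

No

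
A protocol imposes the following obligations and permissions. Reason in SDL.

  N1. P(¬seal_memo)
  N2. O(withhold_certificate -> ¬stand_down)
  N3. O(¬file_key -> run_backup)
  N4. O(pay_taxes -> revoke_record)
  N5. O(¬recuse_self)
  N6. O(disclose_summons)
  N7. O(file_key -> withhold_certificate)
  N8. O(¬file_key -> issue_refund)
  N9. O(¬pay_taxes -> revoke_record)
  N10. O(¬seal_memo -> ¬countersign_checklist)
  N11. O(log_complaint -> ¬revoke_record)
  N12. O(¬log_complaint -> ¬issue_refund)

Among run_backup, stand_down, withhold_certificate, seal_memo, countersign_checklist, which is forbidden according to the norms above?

Premises 9 and 4 cover both cases: O(¬pay_taxes -> revoke_record) and O(pay_taxes -> revoke_record). Since ¬pay_taxes ∨ pay_taxes is a tautology, O(revoke_record) follows.
The contrapositive of premise 11 (O(log_complaint -> ¬revoke_record)) is O(revoke_record -> ¬log_complaint), and O(revoke_record) is already established, so O(¬log_complaint).
With premise 12, O(¬log_complaint -> ¬issue_refund), the K-axiom yields O(¬issue_refund).
Premise 8, O(¬file_key -> issue_refund), contraposes to O(¬issue_refund -> file_key); with O(¬issue_refund) we get O(file_key).
From O(file_key) and premise 7, O(file_key -> withhold_certificate), we obtain O(withhold_certificate).
Premise 2 is O(withhold_certificate -> ¬stand_down); since O(withhold_certificate), deontic closure gives O(¬stand_down).
So O(¬stand_down) holds, i.e. stand_down is forbidden. None of the other listed options is forbidden under the premises.

stand_down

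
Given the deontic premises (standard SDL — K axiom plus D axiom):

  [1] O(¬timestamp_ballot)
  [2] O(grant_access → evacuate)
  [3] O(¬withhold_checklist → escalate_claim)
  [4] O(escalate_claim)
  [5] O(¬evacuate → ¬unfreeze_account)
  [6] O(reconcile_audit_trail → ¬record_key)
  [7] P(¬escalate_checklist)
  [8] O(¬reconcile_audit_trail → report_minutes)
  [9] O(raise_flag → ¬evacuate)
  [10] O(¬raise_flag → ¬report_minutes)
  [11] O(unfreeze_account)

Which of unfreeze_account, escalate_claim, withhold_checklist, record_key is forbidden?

record_key

Premise 11 gives O(unfreeze_account).
Premise 5 is O(¬evacuate → ¬unfreeze_account); contrapositively O(unfreeze_account → evacuate). Since O(unfreeze_account) holds, K gives O(evacuate).
Premise 9, O(raise_flag → ¬evacuate), contraposes to O(evacuate → ¬raise_flag); with O(evacuate) we get O(¬raise_flag).
Premise 10 is O(¬raise_flag → ¬report_minutes); since O(¬raise_flag), deontic closure gives O(¬report_minutes).
Premise 8, O(¬reconcile_audit_trail → report_minutes), contraposes to O(¬report_minutes → reconcile_audit_trail); with O(¬report_minutes) we get O(reconcile_audit_trail).
Applying K to premise 6 (O(reconcile_audit_trail → ¬record_key)) and O(reconcile_audit_trail) yields O(¬record_key).
So O(¬record_key) holds, i.e. record_key is forbidden. None of the other listed options is forbidden under the premises.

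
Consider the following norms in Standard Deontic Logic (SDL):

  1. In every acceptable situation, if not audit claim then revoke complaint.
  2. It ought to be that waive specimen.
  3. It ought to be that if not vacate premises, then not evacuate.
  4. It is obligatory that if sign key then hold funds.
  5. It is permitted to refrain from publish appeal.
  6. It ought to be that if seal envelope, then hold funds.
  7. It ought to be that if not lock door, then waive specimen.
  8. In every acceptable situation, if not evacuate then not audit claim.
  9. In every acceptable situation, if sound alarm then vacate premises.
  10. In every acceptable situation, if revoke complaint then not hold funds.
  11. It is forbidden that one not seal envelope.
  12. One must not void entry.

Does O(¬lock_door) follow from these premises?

No

Premise 7 is O(¬lock_door → waive_specimen); even if O(waive_specimen) held, inferring O(¬lock_door) would be affirming the consequent — invalid.
No other premise forces O(¬lock_door). An ideal world satisfying every premise can still have ¬lock_door false, so O(¬lock_door) is not derivable.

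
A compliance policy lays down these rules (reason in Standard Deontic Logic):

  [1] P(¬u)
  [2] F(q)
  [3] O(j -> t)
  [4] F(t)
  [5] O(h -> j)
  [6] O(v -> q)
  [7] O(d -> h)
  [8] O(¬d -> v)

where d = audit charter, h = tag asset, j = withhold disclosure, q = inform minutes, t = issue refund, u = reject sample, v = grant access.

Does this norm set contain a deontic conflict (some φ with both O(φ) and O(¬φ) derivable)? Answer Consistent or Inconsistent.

F(q) at premise 2 means O(¬q).
Premise 6, O(v -> q), contraposes to O(¬q -> ¬v); with O(¬q) we get O(¬v).
Premise 8 is O(¬d -> v); contrapositively O(¬v -> d). Since O(¬v) holds, K gives O(d).
Premise 7 is O(d -> h); since O(d), deontic closure gives O(h).
Applying K to premise 5 (O(h -> j)) and O(h) yields O(j).
From O(j) and premise 3, O(j -> t), we obtain O(t).
But premise 4, F(t), means O(¬t).
We now have both O(t) and O(¬t) — t is simultaneously obligatory and forbidden, violating the D-axiom.

Inconsistent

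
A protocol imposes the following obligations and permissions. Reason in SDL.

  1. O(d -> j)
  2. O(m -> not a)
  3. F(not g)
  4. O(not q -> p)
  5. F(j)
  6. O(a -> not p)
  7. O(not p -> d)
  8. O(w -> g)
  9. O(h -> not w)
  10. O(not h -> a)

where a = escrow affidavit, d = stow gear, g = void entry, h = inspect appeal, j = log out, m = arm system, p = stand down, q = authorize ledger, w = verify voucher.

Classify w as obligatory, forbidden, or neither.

Forbidden

Premise 5, F(j), is equivalent to O(not j).
Premise 1 is O(d -> j); contrapositively O(not j -> not d). Since O(not j) holds, K gives O(not d).
Premise 7 is O(not p -> d); contrapositively O(not d -> p). Since O(not d) holds, K gives O(p).
Premise 6, O(a -> not p), contraposes to O(p -> not a); with O(p) we get O(not a).
Premise 10, O(not h -> a), contraposes to O(not a -> h); with O(not a) we get O(h).
With premise 9, O(h -> not w), the K-axiom yields O(not w).
Premises 2, 3, 4, 8 do not contribute to this derivation.
Thus O(not w), which is F(w): w is forbidden.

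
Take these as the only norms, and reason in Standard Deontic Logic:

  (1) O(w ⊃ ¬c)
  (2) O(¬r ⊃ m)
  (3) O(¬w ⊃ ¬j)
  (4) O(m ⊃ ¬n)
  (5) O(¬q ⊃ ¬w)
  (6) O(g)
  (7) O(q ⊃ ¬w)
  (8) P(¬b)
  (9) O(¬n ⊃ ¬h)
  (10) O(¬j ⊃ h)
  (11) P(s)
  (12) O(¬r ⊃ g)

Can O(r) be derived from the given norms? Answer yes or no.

By case analysis on q: premise 7 gives O(q ⊃ ¬w) and premise 5 gives O(¬q ⊃ ¬w), so O(¬w) either way.
Premise 3 is O(¬w ⊃ ¬j); since O(¬w), deontic closure gives O(¬j).
Premise 10 is O(¬j ⊃ h); since O(¬j), deontic closure gives O(h).
Premise 9 is O(¬n ⊃ ¬h); contrapositively O(h ⊃ n). Since O(h) holds, K gives O(n).
The contrapositive of premise 4 (O(m ⊃ ¬n)) is O(n ⊃ ¬m), and O(n) is already established, so O(¬m).
The contrapositive of premise 2 (O(¬r ⊃ m)) is O(¬m ⊃ r), and O(¬m) is already established, so O(r).
Premises 1, 6, 8, 11, 12 do not contribute to this derivation.
So O(r) follows.

Yes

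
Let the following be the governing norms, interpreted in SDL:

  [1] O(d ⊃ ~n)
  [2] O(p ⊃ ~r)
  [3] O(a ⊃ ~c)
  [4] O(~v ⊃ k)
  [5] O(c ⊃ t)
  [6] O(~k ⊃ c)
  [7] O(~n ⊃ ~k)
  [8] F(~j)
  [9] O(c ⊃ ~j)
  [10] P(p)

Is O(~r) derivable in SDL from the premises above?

Premise 2 is O(p ⊃ ~r), but O(p) is not derivable from the premises (the permission P(p) asserts only ~O(~p), not O(p)), so it does not yield O(~r).
No other premise forces O(~r). An ideal world satisfying every premise can still have ~r false, so O(~r) is not derivable.

No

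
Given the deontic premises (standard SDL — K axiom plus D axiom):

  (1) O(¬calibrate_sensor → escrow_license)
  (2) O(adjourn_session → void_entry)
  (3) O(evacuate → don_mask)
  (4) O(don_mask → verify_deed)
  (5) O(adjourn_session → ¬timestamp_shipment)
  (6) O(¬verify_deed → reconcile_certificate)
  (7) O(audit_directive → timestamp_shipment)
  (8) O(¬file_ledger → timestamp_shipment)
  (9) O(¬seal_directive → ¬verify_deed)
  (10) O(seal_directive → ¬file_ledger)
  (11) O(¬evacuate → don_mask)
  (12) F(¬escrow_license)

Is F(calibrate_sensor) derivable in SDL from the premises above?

No

Premise 1 is O(¬calibrate_sensor → escrow_license); even if O(escrow_license) held, inferring O(¬calibrate_sensor) would be affirming the consequent — invalid.
No other premise forces O(¬calibrate_sensor). An ideal world satisfying every premise can still have calibrate_sensor true, so F(calibrate_sensor) is not derivable.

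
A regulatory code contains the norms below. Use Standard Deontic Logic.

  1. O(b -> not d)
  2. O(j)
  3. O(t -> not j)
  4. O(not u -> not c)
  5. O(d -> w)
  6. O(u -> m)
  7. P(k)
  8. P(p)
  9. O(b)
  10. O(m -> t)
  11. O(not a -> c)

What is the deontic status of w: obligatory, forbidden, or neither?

Premise 5 is O(d -> w), but O(d) is not derivable from the premises, so it does not yield O(w).
No premise or chain of K-axiom applications forces O(w), and none forces O(not w). So w is neither obligatory nor forbidden under these norms.

Neither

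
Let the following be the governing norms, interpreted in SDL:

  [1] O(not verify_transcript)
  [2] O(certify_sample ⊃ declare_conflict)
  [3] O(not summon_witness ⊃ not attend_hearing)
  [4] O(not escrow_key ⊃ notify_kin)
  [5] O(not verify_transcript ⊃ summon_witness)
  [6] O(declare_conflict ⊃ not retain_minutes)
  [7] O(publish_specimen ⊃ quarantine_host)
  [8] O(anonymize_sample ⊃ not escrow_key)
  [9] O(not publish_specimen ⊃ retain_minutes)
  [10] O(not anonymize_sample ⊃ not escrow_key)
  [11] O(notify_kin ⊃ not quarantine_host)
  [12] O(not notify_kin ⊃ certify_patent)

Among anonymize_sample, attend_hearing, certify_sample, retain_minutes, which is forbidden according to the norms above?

certify_sample

Premises 8 and 10 are O(anonymize_sample ⊃ not escrow_key) and O(not anonymize_sample ⊃ not escrow_key); every ideal world satisfies anonymize_sample or not anonymize_sample, so in either case not escrow_key holds — hence O(not escrow_key).
From O(not escrow_key) and premise 4, O(not escrow_key ⊃ notify_kin), we obtain O(notify_kin).
Premise 11 is O(notify_kin ⊃ not quarantine_host); since O(notify_kin), deontic closure gives O(not quarantine_host).
Premise 7, O(publish_specimen ⊃ quarantine_host), contraposes to O(not quarantine_host ⊃ not publish_specimen); with O(not quarantine_host) we get O(not publish_specimen).
Premise 9 is O(not publish_specimen ⊃ retain_minutes); since O(not publish_specimen), deontic closure gives O(retain_minutes).
Premise 6 is O(declare_conflict ⊃ not retain_minutes); contrapositively O(retain_minutes ⊃ not declare_conflict). Since O(retain_minutes) holds, K gives O(not declare_conflict).
Premise 2 is O(certify_sample ⊃ declare_conflict); contrapositively O(not declare_conflict ⊃ not certify_sample). Since O(not declare_conflict) holds, K gives O(not certify_sample).
So O(not certify_sample) holds, i.e. certify_sample is forbidden. None of the other listed options is forbidden under the premises.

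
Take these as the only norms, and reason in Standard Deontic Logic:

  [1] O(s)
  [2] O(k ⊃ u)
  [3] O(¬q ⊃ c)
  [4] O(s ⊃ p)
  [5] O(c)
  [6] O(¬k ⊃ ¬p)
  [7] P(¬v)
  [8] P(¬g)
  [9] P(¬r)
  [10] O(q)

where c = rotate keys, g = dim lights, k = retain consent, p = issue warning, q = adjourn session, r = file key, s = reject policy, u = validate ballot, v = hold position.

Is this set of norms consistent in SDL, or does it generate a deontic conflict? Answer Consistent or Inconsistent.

Premise 3 is O(¬q ⊃ c); even if O(c) held, inferring O(¬q) would be affirming the consequent — invalid.
So O(¬q) is not derivable, and the apparent clash with O(q) does not arise.
A world satisfying every obligation exists (e.g. c=true, g=false, k=true, p=true, q=true, r=false, s=true, u=true, v=false); no atom is both obligatory and forbidden, so the set is consistent.

Consistent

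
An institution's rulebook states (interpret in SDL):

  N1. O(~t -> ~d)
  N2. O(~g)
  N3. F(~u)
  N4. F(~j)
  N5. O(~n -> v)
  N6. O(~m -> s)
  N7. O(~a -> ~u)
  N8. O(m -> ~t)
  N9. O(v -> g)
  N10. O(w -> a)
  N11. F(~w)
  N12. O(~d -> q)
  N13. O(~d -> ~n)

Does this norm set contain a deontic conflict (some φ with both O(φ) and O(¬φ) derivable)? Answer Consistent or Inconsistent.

Premise 7 is O(~a -> ~u), but O(~a) is not derivable from the premises, so it does not yield O(~u).
So O(~u) is not derivable, and the apparent clash with O(u) does not arise.
A world satisfying every obligation exists (e.g. a=true, d=true, g=false, j=true, m=false, n=true, q=false, s=true, t=true, u=true, v=false, w=true); no atom is both obligatory and forbidden, so the set is consistent.

Consistent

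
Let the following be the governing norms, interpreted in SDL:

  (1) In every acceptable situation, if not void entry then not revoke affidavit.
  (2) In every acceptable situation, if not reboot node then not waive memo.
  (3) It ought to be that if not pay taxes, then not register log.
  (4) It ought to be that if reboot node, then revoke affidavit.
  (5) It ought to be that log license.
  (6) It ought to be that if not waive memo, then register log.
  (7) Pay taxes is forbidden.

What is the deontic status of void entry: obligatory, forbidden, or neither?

Premise 7, F(pay_taxes), is equivalent to O(¬pay_taxes).
Premise 3 is O(¬pay_taxes → ¬register_log); since O(¬pay_taxes), deontic closure gives O(¬register_log).
Premise 6, O(¬waive_memo → register_log), contraposes to O(¬register_log → waive_memo); with O(¬register_log) we get O(waive_memo).
Premise 2 is O(¬reboot_node → ¬waive_memo); contrapositively O(waive_memo → reboot_node). Since O(waive_memo) holds, K gives O(reboot_node).
Applying K to premise 4 (O(reboot_node → revoke_affidavit)) and O(reboot_node) yields O(revoke_affidavit).
Premise 1, O(¬void_entry → ¬revoke_affidavit), contraposes to O(revoke_affidavit → void_entry); with O(revoke_affidavit) we get O(void_entry).
Premise 5 does not contribute to this derivation.
Hence void_entry is obligatory.

Obligatory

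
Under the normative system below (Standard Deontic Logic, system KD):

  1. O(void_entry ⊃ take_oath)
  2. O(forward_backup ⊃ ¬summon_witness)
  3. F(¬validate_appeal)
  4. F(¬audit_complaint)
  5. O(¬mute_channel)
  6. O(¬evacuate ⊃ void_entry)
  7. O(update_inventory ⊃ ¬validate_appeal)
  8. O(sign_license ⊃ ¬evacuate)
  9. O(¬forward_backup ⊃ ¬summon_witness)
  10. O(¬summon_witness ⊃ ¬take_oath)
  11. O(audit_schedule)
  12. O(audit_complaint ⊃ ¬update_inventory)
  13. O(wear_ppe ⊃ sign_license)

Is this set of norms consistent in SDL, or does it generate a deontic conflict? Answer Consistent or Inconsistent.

Consistent

Premise 7 is O(update_inventory ⊃ ¬validate_appeal), but O(update_inventory) is not derivable from the premises, so it does not yield O(¬validate_appeal).
So O(¬validate_appeal) is not derivable, and the apparent clash with O(validate_appeal) does not arise.
A world satisfying every obligation exists (e.g. audit_complaint=true, audit_schedule=true, evacuate=true, forward_backup=false, mute_channel=false, sign_license=false, summon_witness=false, take_oath=false, update_inventory=false, validate_appeal=true, void_entry=false, wear_ppe=false); no atom is both obligatory and forbidden, so the set is consistent.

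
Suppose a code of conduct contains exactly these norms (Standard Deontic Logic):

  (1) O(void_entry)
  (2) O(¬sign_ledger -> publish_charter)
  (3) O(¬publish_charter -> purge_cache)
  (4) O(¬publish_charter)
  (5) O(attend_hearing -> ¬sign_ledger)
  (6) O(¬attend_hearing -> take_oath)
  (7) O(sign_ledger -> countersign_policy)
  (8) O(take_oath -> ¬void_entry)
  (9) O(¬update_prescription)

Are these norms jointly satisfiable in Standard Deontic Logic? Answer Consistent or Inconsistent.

Inconsistent

From premise 1 we have O(void_entry).
Premise 8, O(take_oath -> ¬void_entry), contraposes to O(void_entry -> ¬take_oath); with O(void_entry) we get O(¬take_oath).
Premise 6, O(¬attend_hearing -> take_oath), contraposes to O(¬take_oath -> attend_hearing); with O(¬take_oath) we get O(attend_hearing).
Applying K to premise 5 (O(attend_hearing -> ¬sign_ledger)) and O(attend_hearing) yields O(¬sign_ledger).
With premise 2, O(¬sign_ledger -> publish_charter), the K-axiom yields O(publish_charter).
However, premise 4 gives O(¬publish_charter).
We now have both O(publish_charter) and O(¬publish_charter) — publish_charter is simultaneously obligatory and forbidden, violating the D-axiom.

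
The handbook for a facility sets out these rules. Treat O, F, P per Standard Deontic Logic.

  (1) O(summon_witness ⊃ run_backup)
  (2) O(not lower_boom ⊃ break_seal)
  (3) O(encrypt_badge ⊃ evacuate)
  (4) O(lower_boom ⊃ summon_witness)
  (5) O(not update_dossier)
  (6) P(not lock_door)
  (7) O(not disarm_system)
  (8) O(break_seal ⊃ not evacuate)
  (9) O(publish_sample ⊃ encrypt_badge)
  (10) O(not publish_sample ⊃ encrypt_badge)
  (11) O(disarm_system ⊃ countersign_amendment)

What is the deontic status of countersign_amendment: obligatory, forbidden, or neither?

Neither

Premise 11 is O(disarm_system ⊃ countersign_amendment), but O(disarm_system) is not derivable from the premises, so it does not yield O(countersign_amendment).
No premise or chain of K-axiom applications forces O(countersign_amendment), and none forces O(not countersign_amendment). So countersign_amendment is neither obligatory nor forbidden under these norms.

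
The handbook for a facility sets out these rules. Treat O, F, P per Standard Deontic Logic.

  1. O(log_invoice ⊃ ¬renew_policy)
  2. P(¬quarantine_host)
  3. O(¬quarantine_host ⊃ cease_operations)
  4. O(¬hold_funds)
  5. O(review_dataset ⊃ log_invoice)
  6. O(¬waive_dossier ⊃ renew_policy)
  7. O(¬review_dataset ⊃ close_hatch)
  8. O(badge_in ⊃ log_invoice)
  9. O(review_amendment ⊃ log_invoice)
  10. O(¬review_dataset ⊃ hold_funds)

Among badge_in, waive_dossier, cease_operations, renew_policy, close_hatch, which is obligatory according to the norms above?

waive_dossier

From premise 4 we have O(¬hold_funds).
Premise 10, O(¬review_dataset ⊃ hold_funds), contraposes to O(¬hold_funds ⊃ review_dataset); with O(¬hold_funds) we get O(review_dataset).
From O(review_dataset) and premise 5, O(review_dataset ⊃ log_invoice), we obtain O(log_invoice).
Premise 1 is O(log_invoice ⊃ ¬renew_policy); since O(log_invoice), deontic closure gives O(¬renew_policy).
Premise 6 is O(¬waive_dossier ⊃ renew_policy); contrapositively O(¬renew_policy ⊃ waive_dossier). Since O(¬renew_policy) holds, K gives O(waive_dossier).
So O(waive_dossier) holds — waive_dossier is obligatory. None of the other listed options is made obligatory by any chain of premises.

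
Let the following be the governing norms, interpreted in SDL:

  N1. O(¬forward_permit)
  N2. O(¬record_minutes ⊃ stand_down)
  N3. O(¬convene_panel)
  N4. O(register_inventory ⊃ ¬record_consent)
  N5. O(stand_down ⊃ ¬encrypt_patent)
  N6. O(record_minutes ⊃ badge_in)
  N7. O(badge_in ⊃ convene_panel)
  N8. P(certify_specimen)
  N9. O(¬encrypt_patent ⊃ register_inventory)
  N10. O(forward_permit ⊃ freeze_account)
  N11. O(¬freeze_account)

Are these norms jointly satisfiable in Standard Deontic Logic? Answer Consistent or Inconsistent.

Consistent

Premise 10 is O(forward_permit ⊃ freeze_account), but O(forward_permit) is not derivable from the premises, so it does not yield O(freeze_account).
So O(freeze_account) is not derivable, and the apparent clash with O(¬freeze_account) does not arise.
A world satisfying every obligation exists (e.g. badge_in=false, certify_specimen=false, convene_panel=false, encrypt_patent=false, forward_permit=false, freeze_account=false, record_consent=false, record_minutes=false, register_inventory=true, stand_down=true); no atom is both obligatory and forbidden, so the set is consistent.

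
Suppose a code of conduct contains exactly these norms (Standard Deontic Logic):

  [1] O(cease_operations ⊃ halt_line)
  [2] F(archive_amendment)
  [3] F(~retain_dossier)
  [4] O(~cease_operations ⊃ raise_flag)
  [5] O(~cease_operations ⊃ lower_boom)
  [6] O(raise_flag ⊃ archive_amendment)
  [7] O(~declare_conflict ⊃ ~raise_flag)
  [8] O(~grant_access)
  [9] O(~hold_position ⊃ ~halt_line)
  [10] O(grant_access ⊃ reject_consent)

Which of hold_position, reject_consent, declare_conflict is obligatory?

hold_position

F(archive_amendment) at premise 2 means O(~archive_amendment).
Premise 6 is O(raise_flag ⊃ archive_amendment); contrapositively O(~archive_amendment ⊃ ~raise_flag). Since O(~archive_amendment) holds, K gives O(~raise_flag).
Premise 4, O(~cease_operations ⊃ raise_flag), contraposes to O(~raise_flag ⊃ cease_operations); with O(~raise_flag) we get O(cease_operations).
With premise 1, O(cease_operations ⊃ halt_line), the K-axiom yields O(halt_line).
Premise 9, O(~hold_position ⊃ ~halt_line), contraposes to O(halt_line ⊃ hold_position); with O(halt_line) we get O(hold_position).
So O(hold_position) holds — hold_position is obligatory. None of the other listed options is made obligatory by any chain of premises.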